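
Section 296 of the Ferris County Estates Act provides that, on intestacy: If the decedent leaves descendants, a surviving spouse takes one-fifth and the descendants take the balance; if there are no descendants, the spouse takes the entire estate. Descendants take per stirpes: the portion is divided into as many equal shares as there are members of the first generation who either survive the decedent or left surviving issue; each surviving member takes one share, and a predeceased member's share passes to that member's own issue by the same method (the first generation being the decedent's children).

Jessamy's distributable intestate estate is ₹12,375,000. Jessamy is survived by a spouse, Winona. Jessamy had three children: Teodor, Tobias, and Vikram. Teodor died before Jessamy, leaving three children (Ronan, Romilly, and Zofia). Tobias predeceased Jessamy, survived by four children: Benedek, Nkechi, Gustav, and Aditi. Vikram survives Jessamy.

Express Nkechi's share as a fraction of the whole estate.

Nkechi receives 1/15 of the estate.

Winona takes one-fifth of ₹12,375,000 = ₹2,475,000. The remaining ₹9,900,000 passes to the descendants.
The descendants' portion (₹9,900,000) is divided into 3 shares of ₹3,300,000: Vikram takes ₹3,300,000; Teodor's ₹3,300,000 share passes to Teodor's issue; Tobias's ₹3,300,000 share passes to Tobias's issue.
Teodor's share (₹3,300,000) is divided into 3 shares of ₹1,100,000: Ronan, Romilly, and Zofia each take ₹1,100,000.
Tobias's share (₹3,300,000) is divided into 4 shares of ₹825,000: Benedek, Nkechi, Gustav, and Aditi each take ₹825,000.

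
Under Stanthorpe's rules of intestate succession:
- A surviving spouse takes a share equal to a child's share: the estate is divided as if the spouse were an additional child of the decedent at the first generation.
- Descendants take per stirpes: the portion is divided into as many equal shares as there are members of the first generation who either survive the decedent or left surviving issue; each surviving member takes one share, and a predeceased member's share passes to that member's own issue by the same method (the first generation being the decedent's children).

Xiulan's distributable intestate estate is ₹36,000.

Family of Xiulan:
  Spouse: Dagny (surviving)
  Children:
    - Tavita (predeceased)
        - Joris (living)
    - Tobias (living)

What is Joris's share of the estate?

Joris receives ₹12,000.

The spouse counts as an additional share at the children's level, so there are 3 primary shares of ₹12,000. Dagny takes one such share (₹12,000).
The children's combined portion (₹24,000) is divided into 2 shares of ₹12,000: Tobias takes ₹12,000; Tavita's ₹12,000 share passes to Tavita's issue.
Tavita's share (₹12,000) passes entirely to Joris.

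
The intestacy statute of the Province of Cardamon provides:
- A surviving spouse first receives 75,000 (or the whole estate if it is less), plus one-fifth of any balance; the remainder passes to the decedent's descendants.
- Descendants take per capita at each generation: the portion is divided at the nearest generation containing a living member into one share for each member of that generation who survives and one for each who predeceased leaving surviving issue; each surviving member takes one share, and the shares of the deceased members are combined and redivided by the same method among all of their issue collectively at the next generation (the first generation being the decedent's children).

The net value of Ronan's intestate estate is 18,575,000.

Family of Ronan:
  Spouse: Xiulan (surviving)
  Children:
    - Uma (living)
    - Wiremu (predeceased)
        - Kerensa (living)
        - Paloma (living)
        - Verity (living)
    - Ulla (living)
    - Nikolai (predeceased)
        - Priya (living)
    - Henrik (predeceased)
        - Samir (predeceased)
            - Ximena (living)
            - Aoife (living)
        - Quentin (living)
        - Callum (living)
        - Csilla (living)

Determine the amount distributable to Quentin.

Quentin receives 1,110,000.

Xiulan first takes 75,000, leaving a balance of 18,500,000. Xiulan then takes one-fifth of the balance (3,700,000), for a total of 3,775,000. The remaining 14,800,000 passes to the descendants.
The descendants' portion (14,800,000) is divided at the children's generation into 5 shares of 2,960,000. Uma and Ulla each take 2,960,000. The 3 shares of the deceased (Wiremu, Nikolai, and Henrik) are combined into a pool of 8,880,000.
That pool (8,880,000) is divided at the grandchildren's generation into 8 shares of 1,110,000. Kerensa, Paloma, Verity, Priya, Quentin, Callum, and Csilla each take 1,110,000. The remaining share for the deceased Samir (1,110,000) is carried to the next generation.
That pool (1,110,000) is divided at the great-grandchildren's generation equally among Ximena and Aoife: 555,000 each.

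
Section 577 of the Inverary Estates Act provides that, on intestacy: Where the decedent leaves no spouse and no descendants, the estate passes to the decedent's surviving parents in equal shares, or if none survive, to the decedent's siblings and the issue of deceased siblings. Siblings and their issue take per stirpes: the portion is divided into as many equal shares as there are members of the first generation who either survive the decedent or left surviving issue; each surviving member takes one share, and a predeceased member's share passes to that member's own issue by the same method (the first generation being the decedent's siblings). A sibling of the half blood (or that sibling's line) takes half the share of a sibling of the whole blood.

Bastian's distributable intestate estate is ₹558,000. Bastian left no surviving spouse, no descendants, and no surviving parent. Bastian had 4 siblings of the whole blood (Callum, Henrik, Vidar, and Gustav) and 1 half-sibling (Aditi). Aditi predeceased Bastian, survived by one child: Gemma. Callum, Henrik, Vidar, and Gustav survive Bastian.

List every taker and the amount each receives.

Callum: ₹124,000; Gemma: ₹62,000; Henrik: ₹124,000; Vidar: ₹124,000; Gustav: ₹124,000

The entire ₹558,000 passes to the siblings and their issue.
Counting each half-blood sibling's line as half a unit, there are 9/2 units in ₹558,000, so one unit is ₹124,000. Whole-blood lines (Callum, Henrik, Vidar, and Gustav) take ₹124,000 each; half-blood lines (Aditi) take ₹62,000 each.
Aditi's share (₹62,000) passes entirely to Gemma.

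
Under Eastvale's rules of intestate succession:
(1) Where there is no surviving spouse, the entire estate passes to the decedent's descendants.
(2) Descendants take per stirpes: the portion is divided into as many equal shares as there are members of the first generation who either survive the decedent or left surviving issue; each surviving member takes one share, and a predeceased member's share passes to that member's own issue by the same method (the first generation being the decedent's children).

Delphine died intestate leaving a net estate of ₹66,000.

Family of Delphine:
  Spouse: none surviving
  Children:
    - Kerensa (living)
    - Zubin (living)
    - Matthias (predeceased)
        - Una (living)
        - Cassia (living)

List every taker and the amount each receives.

Kerensa: ₹22,000; Zubin: ₹22,000; Una: ₹11,000; Cassia: ₹11,000

The entire ₹66,000 passes to the descendants.
That amount (₹66,000) is divided into 3 shares of ₹22,000: Kerensa and Zubin each take ₹22,000; Matthias's ₹22,000 share passes to Matthias's issue.
Matthias's share (₹22,000) is divided into 2 shares of ₹11,000: Una and Cassia each take ₹11,000.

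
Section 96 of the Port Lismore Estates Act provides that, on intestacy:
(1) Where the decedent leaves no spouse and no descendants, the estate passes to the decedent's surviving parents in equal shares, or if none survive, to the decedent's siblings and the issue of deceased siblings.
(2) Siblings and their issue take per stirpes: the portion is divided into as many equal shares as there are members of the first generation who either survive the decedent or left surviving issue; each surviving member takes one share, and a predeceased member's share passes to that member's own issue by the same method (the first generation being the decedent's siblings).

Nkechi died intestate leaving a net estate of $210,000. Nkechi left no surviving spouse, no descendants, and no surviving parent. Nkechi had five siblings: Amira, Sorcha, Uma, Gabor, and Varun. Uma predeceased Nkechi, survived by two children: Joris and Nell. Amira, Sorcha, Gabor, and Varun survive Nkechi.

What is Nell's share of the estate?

The entire $210,000 passes to the siblings and their issue.
That amount ($210,000) is divided into 5 shares of $42,000: Amira, Sorcha, Gabor, and Varun each take $42,000; Uma's $42,000 share passes to Uma's issue.
Uma's share ($42,000) is divided into 2 shares of $21,000: Joris and Nell each take $21,000.

Nell receives $21,000.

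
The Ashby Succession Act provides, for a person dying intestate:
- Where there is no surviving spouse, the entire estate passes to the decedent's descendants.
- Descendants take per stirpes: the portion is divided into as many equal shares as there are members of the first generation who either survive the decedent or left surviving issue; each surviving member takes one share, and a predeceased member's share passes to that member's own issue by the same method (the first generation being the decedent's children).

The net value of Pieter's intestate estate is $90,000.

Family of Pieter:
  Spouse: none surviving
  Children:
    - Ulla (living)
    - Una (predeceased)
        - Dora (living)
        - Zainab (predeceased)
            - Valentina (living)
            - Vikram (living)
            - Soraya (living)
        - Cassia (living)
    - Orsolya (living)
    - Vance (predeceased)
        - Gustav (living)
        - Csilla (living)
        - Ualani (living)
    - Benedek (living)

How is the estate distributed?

Ulla: $18,000; Dora: $6,000; Valentina: $2,000; Vikram: $2,000; Soraya: $2,000; Cassia: $6,000; Orsolya: $18,000; Gustav: $6,000; Csilla: $6,000; Ualani: $6,000; Benedek: $18,000

The entire $90,000 passes to the descendants.
That amount ($90,000) is divided into 5 shares of $18,000: Ulla, Orsolya, and Benedek each take $18,000; Una's $18,000 share passes to Una's issue; Vance's $18,000 share passes to Vance's issue.
Una's share ($18,000) is divided into 3 shares of $6,000: Dora and Cassia each take $6,000; Zainab's $6,000 share passes to Zainab's issue.
Zainab's share ($6,000) is divided into 3 shares of $2,000: Valentina, Vikram, and Soraya each take $2,000.
Vance's share ($18,000) is divided into 3 shares of $6,000: Gustav, Csilla, and Ualani each take $6,000.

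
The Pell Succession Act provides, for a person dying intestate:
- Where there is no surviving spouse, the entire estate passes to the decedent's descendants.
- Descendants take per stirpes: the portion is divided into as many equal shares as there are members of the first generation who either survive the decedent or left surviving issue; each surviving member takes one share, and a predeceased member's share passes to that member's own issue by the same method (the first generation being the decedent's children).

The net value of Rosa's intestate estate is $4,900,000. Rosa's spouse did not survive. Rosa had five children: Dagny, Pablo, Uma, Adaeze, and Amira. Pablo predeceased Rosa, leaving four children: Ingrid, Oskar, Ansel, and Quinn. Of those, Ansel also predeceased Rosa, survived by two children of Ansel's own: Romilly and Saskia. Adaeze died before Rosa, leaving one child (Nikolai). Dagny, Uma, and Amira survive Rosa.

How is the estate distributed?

The entire $4,900,000 passes to the descendants.
That amount ($4,900,000) is divided into 5 shares of $980,000: Dagny, Uma, and Amira each take $980,000; Pablo's $980,000 share passes to Pablo's issue; Adaeze's $980,000 share passes to Adaeze's issue.
Pablo's share ($980,000) is divided into 4 shares of $245,000: Ingrid, Oskar, and Quinn each take $245,000; Ansel's $245,000 share passes to Ansel's issue.
Ansel's share ($245,000) is divided into 2 shares of $122,500: Romilly and Saskia each take $122,500.
Adaeze's share ($980,000) passes entirely to Nikolai.

Dagny: $980,000; Ingrid: $245,000; Oskar: $245,000; Romilly: $122,500; Saskia: $122,500; Quinn: $245,000; Uma: $980,000; Nikolai: $980,000; Amira: $980,000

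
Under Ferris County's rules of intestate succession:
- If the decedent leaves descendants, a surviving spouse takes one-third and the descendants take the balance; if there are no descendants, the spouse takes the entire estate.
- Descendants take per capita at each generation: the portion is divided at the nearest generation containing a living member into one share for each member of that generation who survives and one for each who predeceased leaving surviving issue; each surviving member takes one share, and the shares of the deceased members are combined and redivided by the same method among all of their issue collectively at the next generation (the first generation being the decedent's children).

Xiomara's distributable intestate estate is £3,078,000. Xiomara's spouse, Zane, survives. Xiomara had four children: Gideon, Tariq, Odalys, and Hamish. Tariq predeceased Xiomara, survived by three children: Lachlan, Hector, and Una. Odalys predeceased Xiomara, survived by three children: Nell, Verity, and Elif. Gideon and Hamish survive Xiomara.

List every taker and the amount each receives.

Zane: £1,026,000; Gideon: £513,000; Lachlan: £171,000; Hector: £171,000; Una: £171,000; Nell: £171,000; Verity: £171,000; Elif: £171,000; Hamish: £513,000

Zane takes one-third of £3,078,000 = £1,026,000. The remaining £2,052,000 passes to the descendants.
The descendants' portion (£2,052,000) is divided at the children's generation into 4 shares of £513,000. Gideon and Hamish each take £513,000. The 2 shares of the deceased (Tariq and Odalys) are combined into a pool of £1,026,000.
That pool (£1,026,000) is divided at the grandchildren's generation equally among Lachlan, Hector, Una, Nell, Verity, and Elif: £171,000 each.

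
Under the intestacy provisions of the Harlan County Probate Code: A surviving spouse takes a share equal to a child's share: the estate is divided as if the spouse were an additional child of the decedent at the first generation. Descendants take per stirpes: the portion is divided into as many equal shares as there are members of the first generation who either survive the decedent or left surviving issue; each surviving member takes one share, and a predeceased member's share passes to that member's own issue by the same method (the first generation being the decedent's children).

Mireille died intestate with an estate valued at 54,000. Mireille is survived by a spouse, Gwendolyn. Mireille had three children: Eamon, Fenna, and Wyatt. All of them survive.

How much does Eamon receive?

The spouse counts as an additional share at the children's level, so there are 4 primary shares of 13,500. Gwendolyn takes one such share (13,500).
The children's combined portion (40,500) is divided into 3 shares of 13,500: Eamon, Fenna, and Wyatt each take 13,500.

Eamon receives 13,500.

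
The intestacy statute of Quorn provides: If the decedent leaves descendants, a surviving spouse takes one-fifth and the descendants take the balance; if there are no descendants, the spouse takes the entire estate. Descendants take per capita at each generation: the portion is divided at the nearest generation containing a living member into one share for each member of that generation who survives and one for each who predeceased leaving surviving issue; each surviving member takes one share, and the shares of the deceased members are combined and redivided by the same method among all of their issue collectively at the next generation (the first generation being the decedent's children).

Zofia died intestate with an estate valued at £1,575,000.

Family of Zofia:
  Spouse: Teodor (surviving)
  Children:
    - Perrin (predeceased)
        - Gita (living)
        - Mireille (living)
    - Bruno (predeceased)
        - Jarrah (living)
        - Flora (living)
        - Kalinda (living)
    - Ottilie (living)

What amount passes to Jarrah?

Teodor takes one-fifth of £1,575,000 = £315,000. The remaining £1,260,000 passes to the descendants.
The descendants' portion (£1,260,000) is divided at the children's generation into 3 shares of £420,000. Ottilie takes £420,000. The 2 shares of the deceased (Perrin and Bruno) are combined into a pool of £840,000.
That pool (£840,000) is divided at the grandchildren's generation equally among Gita, Mireille, Jarrah, Flora, and Kalinda: £168,000 each.

Jarrah receives £168,000.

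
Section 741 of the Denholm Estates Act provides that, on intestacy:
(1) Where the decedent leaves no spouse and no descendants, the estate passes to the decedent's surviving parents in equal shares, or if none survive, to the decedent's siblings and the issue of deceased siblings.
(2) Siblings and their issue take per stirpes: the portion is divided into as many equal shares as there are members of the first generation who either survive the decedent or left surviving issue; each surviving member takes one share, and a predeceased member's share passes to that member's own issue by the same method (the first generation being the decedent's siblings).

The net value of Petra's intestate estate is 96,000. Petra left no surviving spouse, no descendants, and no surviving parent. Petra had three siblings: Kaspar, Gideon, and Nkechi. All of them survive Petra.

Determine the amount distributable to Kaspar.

The entire 96,000 passes to the siblings and their issue.
That amount (96,000) is divided into 3 shares of 32,000: Kaspar, Gideon, and Nkechi each take 32,000.

Kaspar receives 32,000.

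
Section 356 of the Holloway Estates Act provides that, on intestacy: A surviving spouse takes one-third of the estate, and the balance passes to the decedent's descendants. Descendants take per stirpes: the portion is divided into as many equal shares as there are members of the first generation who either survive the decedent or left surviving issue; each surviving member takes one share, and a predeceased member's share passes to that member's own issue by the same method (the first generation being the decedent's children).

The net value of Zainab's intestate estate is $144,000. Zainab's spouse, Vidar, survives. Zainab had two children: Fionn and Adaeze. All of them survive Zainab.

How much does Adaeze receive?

Vidar takes one-third of $144,000 = $48,000. The remaining $96,000 passes to the descendants.
The descendants' portion ($96,000) is divided into 2 shares of $48,000: Fionn and Adaeze each take $48,000.

Adaeze receives $48,000.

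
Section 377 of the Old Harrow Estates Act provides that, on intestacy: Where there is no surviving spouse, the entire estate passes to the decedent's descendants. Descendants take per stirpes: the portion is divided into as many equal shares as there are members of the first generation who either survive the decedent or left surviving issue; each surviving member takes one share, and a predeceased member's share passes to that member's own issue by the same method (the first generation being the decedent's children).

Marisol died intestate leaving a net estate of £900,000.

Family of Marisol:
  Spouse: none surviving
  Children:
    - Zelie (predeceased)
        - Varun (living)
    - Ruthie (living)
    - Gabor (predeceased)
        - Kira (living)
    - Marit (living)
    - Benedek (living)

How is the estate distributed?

The entire £900,000 passes to the descendants.
That amount (£900,000) is divided into 5 shares of £180,000: Ruthie, Marit, and Benedek each take £180,000; Zelie's £180,000 share passes to Zelie's issue; Gabor's £180,000 share passes to Gabor's issue.
Zelie's share (£180,000) passes entirely to Varun.
Gabor's share (£180,000) passes entirely to Kira.

Varun: £180,000; Ruthie: £180,000; Kira: £180,000; Marit: £180,000; Benedek: £180,000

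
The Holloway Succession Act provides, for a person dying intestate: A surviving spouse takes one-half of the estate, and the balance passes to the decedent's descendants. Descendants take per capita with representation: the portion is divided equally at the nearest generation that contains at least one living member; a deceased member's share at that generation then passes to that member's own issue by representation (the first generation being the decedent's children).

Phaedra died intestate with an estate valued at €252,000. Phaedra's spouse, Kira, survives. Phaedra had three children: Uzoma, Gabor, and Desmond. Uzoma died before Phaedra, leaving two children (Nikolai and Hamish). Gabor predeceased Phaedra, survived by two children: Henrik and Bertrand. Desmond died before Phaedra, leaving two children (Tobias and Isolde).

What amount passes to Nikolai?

Nikolai receives €21,000.

Kira takes one-half of €252,000 = €126,000. The remaining €126,000 passes to the descendants.
No child survives, so the initial division is made at the grandchildren's generation.
The descendants' portion (€126,000) is divided into 6 shares of €21,000: Nikolai, Hamish, Henrik, Bertrand, Tobias, and Isolde each take €21,000.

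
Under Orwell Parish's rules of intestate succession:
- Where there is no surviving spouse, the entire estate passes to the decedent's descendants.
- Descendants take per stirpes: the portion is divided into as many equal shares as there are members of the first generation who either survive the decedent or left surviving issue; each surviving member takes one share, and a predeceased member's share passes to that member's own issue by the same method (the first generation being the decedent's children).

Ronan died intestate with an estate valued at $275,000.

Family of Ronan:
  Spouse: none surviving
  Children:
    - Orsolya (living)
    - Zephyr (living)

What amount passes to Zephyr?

The entire $275,000 passes to the descendants.
That amount ($275,000) is divided into 2 shares of $137,500: Orsolya and Zephyr each take $137,500.

Zephyr receives $137,500.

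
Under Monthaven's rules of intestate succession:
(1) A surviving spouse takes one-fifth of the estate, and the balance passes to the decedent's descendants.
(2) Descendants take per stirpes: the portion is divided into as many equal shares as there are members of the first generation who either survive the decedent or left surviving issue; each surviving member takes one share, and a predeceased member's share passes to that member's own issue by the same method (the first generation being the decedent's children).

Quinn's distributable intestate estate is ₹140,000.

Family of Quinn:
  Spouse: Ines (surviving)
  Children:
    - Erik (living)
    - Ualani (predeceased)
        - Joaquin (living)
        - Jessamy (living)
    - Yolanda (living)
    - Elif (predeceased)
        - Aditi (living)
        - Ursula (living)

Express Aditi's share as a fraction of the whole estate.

Aditi receives 1/10 of the estate.

Ines takes one-fifth of ₹140,000 = ₹28,000. The remaining ₹112,000 passes to the descendants.
The descendants' portion (₹112,000) is divided into 4 shares of ₹28,000: Erik and Yolanda each take ₹28,000; Ualani's ₹28,000 share passes to Ualani's issue; Elif's ₹28,000 share passes to Elif's issue.
Ualani's share (₹28,000) is divided into 2 shares of ₹14,000: Joaquin and Jessamy each take ₹14,000.
Elif's share (₹28,000) is divided into 2 shares of ₹14,000: Aditi and Ursula each take ₹14,000.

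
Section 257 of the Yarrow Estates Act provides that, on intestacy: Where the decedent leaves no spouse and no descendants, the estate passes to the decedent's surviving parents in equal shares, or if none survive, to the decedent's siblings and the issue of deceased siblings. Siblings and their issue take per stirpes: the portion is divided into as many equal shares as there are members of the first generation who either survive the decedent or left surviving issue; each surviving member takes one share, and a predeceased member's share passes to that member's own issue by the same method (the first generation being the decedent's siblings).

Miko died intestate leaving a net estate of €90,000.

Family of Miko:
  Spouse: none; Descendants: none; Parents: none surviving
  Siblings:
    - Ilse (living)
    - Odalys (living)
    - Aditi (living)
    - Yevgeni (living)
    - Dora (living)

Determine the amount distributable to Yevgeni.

Yevgeni receives €18,000.

The entire €90,000 passes to the siblings and their issue.
That amount (€90,000) is divided into 5 shares of €18,000: Ilse, Odalys, Aditi, Yevgeni, and Dora each take €18,000.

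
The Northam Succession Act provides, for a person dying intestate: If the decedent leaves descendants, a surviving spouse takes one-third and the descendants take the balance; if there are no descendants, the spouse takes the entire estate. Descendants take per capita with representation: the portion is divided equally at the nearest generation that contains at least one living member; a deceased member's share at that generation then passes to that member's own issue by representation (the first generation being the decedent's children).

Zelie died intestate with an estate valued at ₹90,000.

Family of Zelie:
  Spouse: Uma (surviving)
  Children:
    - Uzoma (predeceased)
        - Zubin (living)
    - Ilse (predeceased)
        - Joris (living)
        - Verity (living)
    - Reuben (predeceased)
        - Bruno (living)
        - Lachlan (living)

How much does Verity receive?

Verity receives ₹12,000.

Uma takes one-third of ₹90,000 = ₹30,000. The remaining ₹60,000 passes to the descendants.
No child survives, so the initial division is made at the grandchildren's generation.
The descendants' portion (₹60,000) is divided into 5 shares of ₹12,000: Zubin, Joris, Verity, Bruno, and Lachlan each take ₹12,000.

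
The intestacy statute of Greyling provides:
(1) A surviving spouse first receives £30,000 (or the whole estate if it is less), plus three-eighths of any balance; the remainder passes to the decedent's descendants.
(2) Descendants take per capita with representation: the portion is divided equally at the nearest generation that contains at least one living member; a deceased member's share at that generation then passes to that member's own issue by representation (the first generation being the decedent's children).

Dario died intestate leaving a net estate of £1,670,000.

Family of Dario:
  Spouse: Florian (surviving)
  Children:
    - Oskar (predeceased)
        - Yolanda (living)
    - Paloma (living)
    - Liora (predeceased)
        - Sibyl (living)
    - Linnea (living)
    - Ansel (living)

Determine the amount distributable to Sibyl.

Florian first takes £30,000, leaving a balance of £1,640,000. Florian then takes three-eighths of the balance (£615,000), for a total of £645,000. The remaining £1,025,000 passes to the descendants.
The descendants' portion (£1,025,000) is divided into 5 shares of £205,000: Paloma, Linnea, and Ansel each take £205,000; Oskar's £205,000 share passes to Oskar's issue; Liora's £205,000 share passes to Liora's issue.
Oskar's share (£205,000) passes entirely to Yolanda.
Liora's share (£205,000) passes entirely to Sibyl.

Sibyl receives £205,000.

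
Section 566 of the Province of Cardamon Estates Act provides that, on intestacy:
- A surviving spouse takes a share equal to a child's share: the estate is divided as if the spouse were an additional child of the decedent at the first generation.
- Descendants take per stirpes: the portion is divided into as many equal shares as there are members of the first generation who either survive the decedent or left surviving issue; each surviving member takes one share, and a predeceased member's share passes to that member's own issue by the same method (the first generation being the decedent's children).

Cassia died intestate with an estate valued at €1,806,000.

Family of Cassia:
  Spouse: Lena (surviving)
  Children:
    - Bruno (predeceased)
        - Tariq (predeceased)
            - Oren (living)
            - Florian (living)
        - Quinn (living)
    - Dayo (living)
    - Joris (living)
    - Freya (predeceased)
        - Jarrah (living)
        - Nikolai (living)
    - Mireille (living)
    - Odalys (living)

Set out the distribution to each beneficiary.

Lena: €258,000; Oren: €64,500; Florian: €64,500; Quinn: €129,000; Dayo: €258,000; Joris: €258,000; Jarrah: €129,000; Nikolai: €129,000; Mireille: €258,000; Odalys: €258,000

The spouse counts as an additional share at the children's level, so there are 7 primary shares of €258,000. Lena takes one such share (€258,000).
The children's combined portion (€1,548,000) is divided into 6 shares of €258,000: Dayo, Joris, Mireille, and Odalys each take €258,000; Bruno's €258,000 share passes to Bruno's issue; Freya's €258,000 share passes to Freya's issue.
Bruno's share (€258,000) is divided into 2 shares of €129,000: Quinn takes €129,000; Tariq's €129,000 share passes to Tariq's issue.
Tariq's share (€129,000) is divided into 2 shares of €64,500: Oren and Florian each take €64,500.
Freya's share (€258,000) is divided into 2 shares of €129,000: Jarrah and Nikolai each take €129,000.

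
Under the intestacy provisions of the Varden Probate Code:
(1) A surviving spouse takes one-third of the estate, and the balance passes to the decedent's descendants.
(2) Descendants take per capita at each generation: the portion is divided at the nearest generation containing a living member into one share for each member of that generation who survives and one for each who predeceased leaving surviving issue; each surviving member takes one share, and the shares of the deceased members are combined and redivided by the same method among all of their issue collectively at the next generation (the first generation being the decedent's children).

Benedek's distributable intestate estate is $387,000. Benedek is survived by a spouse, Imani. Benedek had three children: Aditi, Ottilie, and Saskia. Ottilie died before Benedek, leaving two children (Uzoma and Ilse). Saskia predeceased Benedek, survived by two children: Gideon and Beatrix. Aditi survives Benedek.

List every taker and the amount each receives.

Imani: $129,000; Aditi: $86,000; Uzoma: $43,000; Ilse: $43,000; Gideon: $43,000; Beatrix: $43,000

Imani takes one-third of $387,000 = $129,000. The remaining $258,000 passes to the descendants.
The descendants' portion ($258,000) is divided at the children's generation into 3 shares of $86,000. Aditi takes $86,000. The 2 shares of the deceased (Ottilie and Saskia) are combined into a pool of $172,000.
That pool ($172,000) is divided at the grandchildren's generation equally among Uzoma, Ilse, Gideon, and Beatrix: $43,000 each.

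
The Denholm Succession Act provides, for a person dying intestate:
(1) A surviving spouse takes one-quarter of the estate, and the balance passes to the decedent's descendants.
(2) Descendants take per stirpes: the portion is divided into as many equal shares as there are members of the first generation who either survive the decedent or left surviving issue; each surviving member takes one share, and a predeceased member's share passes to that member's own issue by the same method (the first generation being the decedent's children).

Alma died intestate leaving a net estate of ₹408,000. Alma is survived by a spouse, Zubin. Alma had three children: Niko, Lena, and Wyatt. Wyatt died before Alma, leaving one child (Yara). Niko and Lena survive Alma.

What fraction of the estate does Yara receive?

Yara receives 1/4 of the estate.

Zubin takes one-quarter of ₹408,000 = ₹102,000. The remaining ₹306,000 passes to the descendants.
The descendants' portion (₹306,000) is divided into 3 shares of ₹102,000: Niko and Lena each take ₹102,000; Wyatt's ₹102,000 share passes to Wyatt's issue.
Wyatt's share (₹102,000) passes entirely to Yara.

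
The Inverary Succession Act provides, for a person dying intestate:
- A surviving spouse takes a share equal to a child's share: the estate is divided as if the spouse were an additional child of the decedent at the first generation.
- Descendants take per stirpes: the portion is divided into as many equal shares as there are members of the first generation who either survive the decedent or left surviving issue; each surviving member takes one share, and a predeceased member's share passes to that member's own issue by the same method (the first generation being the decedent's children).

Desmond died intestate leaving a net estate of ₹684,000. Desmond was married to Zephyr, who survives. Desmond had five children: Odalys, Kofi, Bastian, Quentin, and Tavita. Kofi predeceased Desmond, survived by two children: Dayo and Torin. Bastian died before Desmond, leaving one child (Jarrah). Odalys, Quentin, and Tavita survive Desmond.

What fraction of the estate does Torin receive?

The spouse counts as an additional share at the children's level, so there are 6 primary shares of ₹114,000. Zephyr takes one such share (₹114,000).
The children's combined portion (₹570,000) is divided into 5 shares of ₹114,000: Odalys, Quentin, and Tavita each take ₹114,000; Kofi's ₹114,000 share passes to Kofi's issue; Bastian's ₹114,000 share passes to Bastian's issue.
Kofi's share (₹114,000) is divided into 2 shares of ₹57,000: Dayo and Torin each take ₹57,000.
Bastian's share (₹114,000) passes entirely to Jarrah.

Torin receives 1/12 of the estate.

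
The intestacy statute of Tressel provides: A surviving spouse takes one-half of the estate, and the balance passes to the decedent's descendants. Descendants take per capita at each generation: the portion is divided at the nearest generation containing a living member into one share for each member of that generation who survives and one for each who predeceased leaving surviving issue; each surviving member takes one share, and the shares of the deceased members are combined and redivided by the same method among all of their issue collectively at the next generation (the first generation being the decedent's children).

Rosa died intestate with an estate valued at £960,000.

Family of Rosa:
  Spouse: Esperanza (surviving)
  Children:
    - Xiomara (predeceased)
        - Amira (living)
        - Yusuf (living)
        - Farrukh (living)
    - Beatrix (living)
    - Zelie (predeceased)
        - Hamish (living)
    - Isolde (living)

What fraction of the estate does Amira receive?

Esperanza takes one-half of £960,000 = £480,000. The remaining £480,000 passes to the descendants.
The descendants' portion (£480,000) is divided at the children's generation into 4 shares of £120,000. Beatrix and Isolde each take £120,000. The 2 shares of the deceased (Xiomara and Zelie) are combined into a pool of £240,000.
That pool (£240,000) is divided at the grandchildren's generation equally among Amira, Yusuf, Farrukh, and Hamish: £60,000 each.

Amira receives 1/16 of the estate.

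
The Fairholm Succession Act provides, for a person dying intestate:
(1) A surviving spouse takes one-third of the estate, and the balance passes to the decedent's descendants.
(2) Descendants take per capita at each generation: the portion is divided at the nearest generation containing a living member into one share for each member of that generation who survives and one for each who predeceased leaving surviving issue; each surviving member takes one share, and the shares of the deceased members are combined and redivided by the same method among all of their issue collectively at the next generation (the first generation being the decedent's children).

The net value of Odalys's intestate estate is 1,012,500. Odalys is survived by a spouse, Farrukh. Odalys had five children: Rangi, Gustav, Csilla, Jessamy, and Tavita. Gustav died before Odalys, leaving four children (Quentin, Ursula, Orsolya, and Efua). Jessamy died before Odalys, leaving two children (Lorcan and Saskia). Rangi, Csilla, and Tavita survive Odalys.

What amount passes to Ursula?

Ursula receives 45,000.

Farrukh takes one-third of 1,012,500 = 337,500. The remaining 675,000 passes to the descendants.
The descendants' portion (675,000) is divided at the children's generation into 5 shares of 135,000. Rangi, Csilla, and Tavita each take 135,000. The 2 shares of the deceased (Gustav and Jessamy) are combined into a pool of 270,000.
That pool (270,000) is divided at the grandchildren's generation equally among Quentin, Ursula, Orsolya, Efua, Lorcan, and Saskia: 45,000 each.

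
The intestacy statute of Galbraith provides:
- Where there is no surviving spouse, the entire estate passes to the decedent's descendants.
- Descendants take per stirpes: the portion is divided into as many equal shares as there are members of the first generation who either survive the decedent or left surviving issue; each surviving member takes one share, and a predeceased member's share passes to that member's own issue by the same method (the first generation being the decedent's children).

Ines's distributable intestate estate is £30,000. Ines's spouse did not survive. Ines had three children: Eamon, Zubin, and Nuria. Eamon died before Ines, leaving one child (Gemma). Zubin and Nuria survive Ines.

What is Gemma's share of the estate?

The entire £30,000 passes to the descendants.
That amount (£30,000) is divided into 3 shares of £10,000: Zubin and Nuria each take £10,000; Eamon's £10,000 share passes to Eamon's issue.
Eamon's share (£10,000) passes entirely to Gemma.

Gemma receives £10,000.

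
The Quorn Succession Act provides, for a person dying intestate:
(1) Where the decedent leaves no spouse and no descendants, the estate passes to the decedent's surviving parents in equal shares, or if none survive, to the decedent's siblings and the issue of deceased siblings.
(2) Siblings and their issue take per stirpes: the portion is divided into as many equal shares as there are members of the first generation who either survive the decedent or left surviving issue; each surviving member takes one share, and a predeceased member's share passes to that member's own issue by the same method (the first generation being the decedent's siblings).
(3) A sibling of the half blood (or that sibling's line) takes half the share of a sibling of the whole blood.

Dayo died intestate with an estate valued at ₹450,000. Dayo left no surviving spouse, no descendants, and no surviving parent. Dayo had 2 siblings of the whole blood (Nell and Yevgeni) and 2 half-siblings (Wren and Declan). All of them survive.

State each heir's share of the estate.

The entire ₹450,000 passes to the siblings and their issue.
Counting each half-blood sibling's line as half a unit, there are 3 units in ₹450,000, so one unit is ₹150,000. Whole-blood lines (Nell and Yevgeni) take ₹150,000 each; half-blood lines (Wren and Declan) take ₹75,000 each.

Wren: ₹75,000; Nell: ₹150,000; Yevgeni: ₹150,000; Declan: ₹75,000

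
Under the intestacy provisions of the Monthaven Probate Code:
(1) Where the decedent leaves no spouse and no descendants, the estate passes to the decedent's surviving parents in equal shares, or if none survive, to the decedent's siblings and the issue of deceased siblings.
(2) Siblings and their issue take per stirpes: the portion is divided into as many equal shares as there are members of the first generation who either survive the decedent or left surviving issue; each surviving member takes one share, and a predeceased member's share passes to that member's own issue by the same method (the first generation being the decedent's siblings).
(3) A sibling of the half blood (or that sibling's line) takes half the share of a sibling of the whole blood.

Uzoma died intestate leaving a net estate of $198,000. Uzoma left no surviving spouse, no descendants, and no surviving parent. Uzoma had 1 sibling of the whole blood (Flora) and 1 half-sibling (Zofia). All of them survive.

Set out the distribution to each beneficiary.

Zofia: $66,000; Flora: $132,000

The entire $198,000 passes to the siblings and their issue.
Counting each half-blood sibling's line as half a unit, there are 3/2 units in $198,000, so one unit is $132,000. Whole-blood lines (Flora) take $132,000 each; half-blood lines (Zofia) take $66,000 each.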